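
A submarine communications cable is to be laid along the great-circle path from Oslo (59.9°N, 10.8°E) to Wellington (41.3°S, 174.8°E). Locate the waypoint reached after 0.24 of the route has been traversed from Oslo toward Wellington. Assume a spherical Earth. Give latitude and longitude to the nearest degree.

The haversine formula gives a central angle δ ≈ 2.774 rad (158.9°) between the endpoints.
Interpolate at f = 0.24 with slerp weights a = sin((1−f)δ)/sin δ ≈ 2.390, b = sin(fδ)/sin δ ≈ 1.718.
p = a·p₁ + b·p₂ ≈ (-0.108, 0.342, 0.934); φ = arcsin(p_z) ≈ 69.00°, λ = atan2(p_y, p_x) ≈ 107.59°.

≈ (69°N, 108°E)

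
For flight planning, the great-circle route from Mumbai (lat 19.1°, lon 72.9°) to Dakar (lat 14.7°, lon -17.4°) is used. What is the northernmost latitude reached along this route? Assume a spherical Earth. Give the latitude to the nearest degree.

≈ 24°

The great circle lies in the plane with unit normal n̂ = (p₁ × p₂)/|p₁ × p₂|.
Here n̂_z ≈ -0.917; the vertex latitude is φ_max = arccos|n̂_z| ≈ 23.5°.
Check via Clairaut: cos φ_max = |cos φ₁| · sin C = cos(19.1°)·sin(76.0°) ≈ 0.917, again giving ≈ 23.5°.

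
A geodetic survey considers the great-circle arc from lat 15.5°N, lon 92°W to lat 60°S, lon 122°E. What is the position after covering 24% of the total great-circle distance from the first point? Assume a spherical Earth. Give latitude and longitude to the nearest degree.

Convert each endpoint to a unit vector on the sphere (x = cos φ cos λ, y = cos φ sin λ, z = sin φ).
The central angle between the endpoints is δ = arccos(p₁·p₂) ≈ 2.253 rad (129.1°).
Interpolate at f = 0.24 with slerp weights a = sin((1−f)δ)/sin δ ≈ 1.276, b = sin(fδ)/sin δ ≈ 0.664.
p = a·p₁ + b·p₂ ≈ (-0.219, -0.947, -0.234); φ = arcsin(p_z) ≈ -13.51°, λ = atan2(p_y, p_x) ≈ -103.00°.

≈ lat 14°S, lon 103°W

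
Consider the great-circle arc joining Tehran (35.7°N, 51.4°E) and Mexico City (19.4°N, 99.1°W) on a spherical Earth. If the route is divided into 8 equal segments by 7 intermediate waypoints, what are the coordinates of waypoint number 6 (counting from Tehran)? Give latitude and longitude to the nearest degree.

Convert each endpoint to a unit vector on the sphere (x = cos φ cos λ, y = cos φ sin λ, z = sin φ).
The central angle between the endpoints is δ = arccos(p₁·p₂) ≈ 2.063 rad (118.2°).
Interpolate at f = 6/8 with slerp weights a = sin((1−f)δ)/sin δ ≈ 0.560, b = sin(fδ)/sin δ ≈ 1.135.
p = a·p₁ + b·p₂ ≈ (0.114, -0.701, 0.704); φ = arcsin(p_z) ≈ 44.71°, λ = atan2(p_y, p_x) ≈ -80.74°.

≈ (45°N, 81°W)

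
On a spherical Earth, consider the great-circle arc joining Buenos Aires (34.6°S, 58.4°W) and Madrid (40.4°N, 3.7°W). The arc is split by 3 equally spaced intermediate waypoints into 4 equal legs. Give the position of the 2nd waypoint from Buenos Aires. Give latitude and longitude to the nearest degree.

≈ (3°N, 32°W)

The haversine formula gives a central angle δ ≈ 1.577 rad (90.3°) between the endpoints.
Interpolate at f = 2/4 with slerp weights a = sin((1−f)δ)/sin δ ≈ 0.709, b = sin(fδ)/sin δ ≈ 0.709.
p = a·p₁ + b·p₂ ≈ (0.845, -0.532, 0.057); φ = arcsin(p_z) ≈ 3.26°, λ = atan2(p_y, p_x) ≈ -32.20°.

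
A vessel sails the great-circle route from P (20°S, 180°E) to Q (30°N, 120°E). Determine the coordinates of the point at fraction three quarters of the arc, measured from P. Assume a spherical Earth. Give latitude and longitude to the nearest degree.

Write both endpoints as unit vectors p₁, p₂ with components (cos φ cos λ, cos φ sin λ, sin φ).
The central angle between the endpoints is δ = arccos(p₁·p₂) ≈ 1.333 rad (76.4°).
Interpolate at f = 3/4 with slerp weights a = sin((1−f)δ)/sin δ ≈ 0.337, b = sin(fδ)/sin δ ≈ 0.866.
p = a·p₁ + b·p₂ ≈ (-0.691, 0.649, 0.318); φ = arcsin(p_z) ≈ 18.52°, λ = atan2(p_y, p_x) ≈ 136.79°.

≈ (19°N, 137°E)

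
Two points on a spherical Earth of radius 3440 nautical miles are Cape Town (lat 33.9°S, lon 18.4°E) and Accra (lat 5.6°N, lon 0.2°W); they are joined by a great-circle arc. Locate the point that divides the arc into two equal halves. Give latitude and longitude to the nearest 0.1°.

The haversine formula gives a central angle δ ≈ 0.755 rad (43.2°) between the endpoints.
Interpolate at f = 1/2 with slerp weights a = sin((1−f)δ)/sin δ ≈ 0.538, b = sin(fδ)/sin δ ≈ 0.538.
p = a·p₁ + b·p₂ ≈ (0.959, 0.139, -0.247); φ = arcsin(p_z) ≈ -14.33°, λ = atan2(p_y, p_x) ≈ 8.25°.

≈ lat 14.3°S, lon 8.3°E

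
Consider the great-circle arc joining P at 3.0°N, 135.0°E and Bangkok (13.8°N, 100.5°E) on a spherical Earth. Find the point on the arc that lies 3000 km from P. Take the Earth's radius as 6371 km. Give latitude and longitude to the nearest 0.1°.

≈ 11.5°N, 109.2°E

Write both endpoints as unit vectors p₁, p₂ with components (cos φ cos λ, cos φ sin λ, sin φ).
The central angle between the endpoints is δ = arccos(p₁·p₂) ≈ 0.624 rad (35.7°). The total great-circle distance is δ·R ≈ 0.624 × 6371 ≈ 3974 km, so the target fraction is f = 3000/3974 ≈ 0.755.
Interpolate at f ≈ 0.755 with slerp weights a = sin((1−f)δ)/sin δ ≈ 0.261, b = sin(fδ)/sin δ ≈ 0.777.
p = a·p₁ + b·p₂ ≈ (-0.322, 0.926, 0.199); φ = arcsin(p_z) ≈ 11.47°, λ = atan2(p_y, p_x) ≈ 109.15°.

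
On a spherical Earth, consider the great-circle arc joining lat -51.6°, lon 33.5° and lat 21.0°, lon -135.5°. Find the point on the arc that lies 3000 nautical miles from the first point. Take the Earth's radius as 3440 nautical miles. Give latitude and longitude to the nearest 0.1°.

Convert each endpoint to a unit vector on the sphere (x = cos φ cos λ, y = cos φ sin λ, z = sin φ).
The central angle between the endpoints is δ = arccos(p₁·p₂) ≈ 2.587 rad (148.2°). The total great-circle distance is δ·R ≈ 2.587 × 3440 ≈ 8899 nmi, so the target fraction is f = 3000/8899 ≈ 0.337.
Interpolate at f ≈ 0.337 with slerp weights a = sin((1−f)δ)/sin δ ≈ 1.879, b = sin(fδ)/sin δ ≈ 1.454.
p = a·p₁ + b·p₂ ≈ (0.005, -0.307, -0.952); φ = arcsin(p_z) ≈ -72.11°, λ = atan2(p_y, p_x) ≈ -89.02°.

≈ lat -72.1°, lon -89.0°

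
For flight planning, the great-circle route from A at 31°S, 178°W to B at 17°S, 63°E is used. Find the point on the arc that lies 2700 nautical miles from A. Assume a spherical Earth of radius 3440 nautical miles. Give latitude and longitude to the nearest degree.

≈ 42°S, 127°E

From cos δ = sin φ₁ sin φ₂ + cos φ₁ cos φ₂ cos Δλ, the central angle is δ ≈ 1.820 rad (104.3°). The total great-circle distance is δ·R ≈ 1.820 × 3440 ≈ 6261 nmi, so the target fraction is f = 2700/6261 ≈ 0.431.
Interpolate at f ≈ 0.431 with slerp weights a = sin((1−f)δ)/sin δ ≈ 0.887, b = sin(fδ)/sin δ ≈ 0.729.
p = a·p₁ + b·p₂ ≈ (-0.444, 0.595, -0.670); φ = arcsin(p_z) ≈ -42.09°, λ = atan2(p_y, p_x) ≈ 126.71°.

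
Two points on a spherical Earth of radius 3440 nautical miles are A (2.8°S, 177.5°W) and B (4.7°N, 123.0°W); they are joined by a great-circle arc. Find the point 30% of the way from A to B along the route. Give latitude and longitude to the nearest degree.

From cos δ = sin φ₁ sin φ₂ + cos φ₁ cos φ₂ cos Δλ, the central angle is δ ≈ 0.959 rad (55.0°).
Interpolate at f = 0.30 with slerp weights a = sin((1−f)δ)/sin δ ≈ 0.760, b = sin(fδ)/sin δ ≈ 0.347.
p = a·p₁ + b·p₂ ≈ (-0.946, -0.323, -0.009); φ = arcsin(p_z) ≈ -0.50°, λ = atan2(p_y, p_x) ≈ -161.16°.

≈ (0°N, 161°W)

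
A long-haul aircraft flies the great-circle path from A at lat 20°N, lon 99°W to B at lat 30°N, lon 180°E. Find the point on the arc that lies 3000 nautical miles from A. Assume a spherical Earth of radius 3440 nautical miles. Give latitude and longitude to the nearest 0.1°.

≈ lat 32.6°N, lon 153.6°W

Convert each endpoint to a unit vector on the sphere (x = cos φ cos λ, y = cos φ sin λ, z = sin φ).
The central angle between the endpoints is δ = arccos(p₁·p₂) ≈ 1.268 rad (72.6°). The total great-circle distance is δ·R ≈ 1.268 × 3440 ≈ 4361 nmi, so the target fraction is f = 3000/4361 ≈ 0.688.
Interpolate at f ≈ 0.688 with slerp weights a = sin((1−f)δ)/sin δ ≈ 0.404, b = sin(fδ)/sin δ ≈ 0.802.
p = a·p₁ + b·p₂ ≈ (-0.754, -0.375, 0.539); φ = arcsin(p_z) ≈ 32.63°, λ = atan2(p_y, p_x) ≈ -153.57°.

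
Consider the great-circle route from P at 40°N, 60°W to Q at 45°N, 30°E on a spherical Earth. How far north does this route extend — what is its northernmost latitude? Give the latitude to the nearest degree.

The great circle lies in the plane with unit normal n̂ = (p₁ × p₂)/|p₁ × p₂|.
Here n̂_z ≈ +0.608; the vertex latitude is φ_max = arccos|n̂_z| ≈ 52.5°.

≈ 53°N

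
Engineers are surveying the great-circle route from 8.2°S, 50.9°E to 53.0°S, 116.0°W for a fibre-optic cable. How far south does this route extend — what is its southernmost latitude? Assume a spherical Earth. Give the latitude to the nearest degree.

The great circle lies in the plane with unit normal n̂ = (p₁ × p₂)/|p₁ × p₂|.
Here n̂_z ≈ -0.153; the vertex latitude is φ_max = arccos|n̂_z| ≈ 81.2°.
Check via Clairaut: cos φ_max = |cos φ₁| · sin C = cos(8.2°)·sin(171.1°) ≈ 0.153, again giving ≈ 81.2°.

≈ 81°S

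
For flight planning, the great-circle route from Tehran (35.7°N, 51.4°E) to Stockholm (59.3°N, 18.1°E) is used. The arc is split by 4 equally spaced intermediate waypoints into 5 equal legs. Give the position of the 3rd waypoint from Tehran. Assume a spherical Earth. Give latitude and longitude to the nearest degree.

Convert each endpoint to a unit vector on the sphere (x = cos φ cos λ, y = cos φ sin λ, z = sin φ).
The central angle between the endpoints is δ = arccos(p₁·p₂) ≈ 0.558 rad (32.0°).
Interpolate at f = 3/5 with slerp weights a = sin((1−f)δ)/sin δ ≈ 0.418, b = sin(fδ)/sin δ ≈ 0.621.
p = a·p₁ + b·p₂ ≈ (0.513, 0.364, 0.778); φ = arcsin(p_z) ≈ 51.04°, λ = atan2(p_y, p_x) ≈ 35.34°.

≈ 51°N, 35°E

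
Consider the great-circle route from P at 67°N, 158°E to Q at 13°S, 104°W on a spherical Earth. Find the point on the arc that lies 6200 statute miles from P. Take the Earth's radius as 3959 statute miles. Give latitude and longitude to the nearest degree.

Convert each endpoint to a unit vector on the sphere (x = cos φ cos λ, y = cos φ sin λ, z = sin φ).
The central angle between the endpoints is δ = arccos(p₁·p₂) ≈ 1.834 rad (105.1°). The total great-circle distance is δ·R ≈ 1.834 × 3959 ≈ 7260 mi, so the target fraction is f = 6200/7260 ≈ 0.854.
Interpolate at f ≈ 0.854 with slerp weights a = sin((1−f)δ)/sin δ ≈ 0.274, b = sin(fδ)/sin δ ≈ 1.036.
p = a·p₁ + b·p₂ ≈ (-0.343, -0.939, 0.019); φ = arcsin(p_z) ≈ 1.11°, λ = atan2(p_y, p_x) ≈ -110.09°.

≈ 1°N, 110°W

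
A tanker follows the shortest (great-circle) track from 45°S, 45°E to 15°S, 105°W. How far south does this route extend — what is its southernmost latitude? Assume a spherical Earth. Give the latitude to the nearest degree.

The great circle lies in the plane with unit normal n̂ = (p₁ × p₂)/|p₁ × p₂|.
Here n̂_z ≈ -0.374; the vertex latitude is φ_max = arccos|n̂_z| ≈ 68.0°.
Check via Clairaut: cos φ_max = |cos φ₁| · sin C = cos(45.0°)·sin(148.1°) ≈ 0.374, again giving ≈ 68.0°.

≈ 68°S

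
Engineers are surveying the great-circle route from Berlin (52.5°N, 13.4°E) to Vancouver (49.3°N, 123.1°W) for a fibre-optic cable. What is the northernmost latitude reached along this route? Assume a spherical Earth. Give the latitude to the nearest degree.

≈ 73°N

The great circle lies in the plane with unit normal n̂ = (p₁ × p₂)/|p₁ × p₂|.
Here n̂_z ≈ -0.288; the vertex latitude is φ_max = arccos|n̂_z| ≈ 73.3°.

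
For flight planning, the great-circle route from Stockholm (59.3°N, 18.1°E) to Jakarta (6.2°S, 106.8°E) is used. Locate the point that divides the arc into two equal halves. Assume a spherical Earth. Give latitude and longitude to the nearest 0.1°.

From cos δ = sin φ₁ sin φ₂ + cos φ₁ cos φ₂ cos Δλ, the central angle is δ ≈ 1.652 rad (94.7°).
Interpolate at f = 1/2 with slerp weights a = sin((1−f)δ)/sin δ ≈ 0.738, b = sin(fδ)/sin δ ≈ 0.738.
p = a·p₁ + b·p₂ ≈ (0.146, 0.819, 0.555); φ = arcsin(p_z) ≈ 33.69°, λ = atan2(p_y, p_x) ≈ 79.89°.

≈ 33.7°N, 79.9°E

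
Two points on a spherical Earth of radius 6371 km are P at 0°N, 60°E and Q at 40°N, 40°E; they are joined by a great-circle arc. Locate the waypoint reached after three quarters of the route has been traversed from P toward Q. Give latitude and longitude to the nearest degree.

Convert each endpoint to a unit vector on the sphere (x = cos φ cos λ, y = cos φ sin λ, z = sin φ).
The central angle between the endpoints is δ = arccos(p₁·p₂) ≈ 0.767 rad (44.0°).
Interpolate at f = 3/4 with slerp weights a = sin((1−f)δ)/sin δ ≈ 0.275, b = sin(fδ)/sin δ ≈ 0.784.
p = a·p₁ + b·p₂ ≈ (0.597, 0.624, 0.504); φ = arcsin(p_z) ≈ 30.26°, λ = atan2(p_y, p_x) ≈ 46.24°.

≈ 30°N, 46°E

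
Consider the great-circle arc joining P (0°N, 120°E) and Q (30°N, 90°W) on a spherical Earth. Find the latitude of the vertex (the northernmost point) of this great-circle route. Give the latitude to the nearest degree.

The great circle lies in the plane with unit normal n̂ = (p₁ × p₂)/|p₁ × p₂|.
Here n̂_z ≈ +0.655; the vertex latitude is φ_max = arccos|n̂_z| ≈ 49.1°.
Check via Clairaut: cos φ_max = |cos φ₁| · sin C = cos(0.0°)·sin(40.9°) ≈ 0.655, again giving ≈ 49.1°.

≈ 49°N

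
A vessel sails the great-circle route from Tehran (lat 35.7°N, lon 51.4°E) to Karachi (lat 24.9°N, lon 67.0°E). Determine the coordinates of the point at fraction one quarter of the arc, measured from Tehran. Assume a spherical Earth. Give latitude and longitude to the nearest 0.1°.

≈ lat 33.2°N, lon 55.6°E

Convert each endpoint to a unit vector on the sphere (x = cos φ cos λ, y = cos φ sin λ, z = sin φ).
The central angle between the endpoints is δ = arccos(p₁·p₂) ≈ 0.301 rad (17.2°).
Interpolate at f = 1/4 with slerp weights a = sin((1−f)δ)/sin δ ≈ 0.755, b = sin(fδ)/sin δ ≈ 0.254.
p = a·p₁ + b·p₂ ≈ (0.472, 0.691, 0.547); φ = arcsin(p_z) ≈ 33.18°, λ = atan2(p_y, p_x) ≈ 55.64°.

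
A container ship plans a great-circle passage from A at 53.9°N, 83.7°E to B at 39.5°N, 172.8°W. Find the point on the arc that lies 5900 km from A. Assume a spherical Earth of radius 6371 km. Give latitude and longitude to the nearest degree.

The haversine formula gives a central angle δ ≈ 1.151 rad (65.9°) between the endpoints. The total great-circle distance is δ·R ≈ 1.151 × 6371 ≈ 7331 km, so the target fraction is f = 5900/7331 ≈ 0.805.
Interpolate at f ≈ 0.805 with slerp weights a = sin((1−f)δ)/sin δ ≈ 0.244, b = sin(fδ)/sin δ ≈ 0.875.
p = a·p₁ + b·p₂ ≈ (-0.654, 0.058, 0.754); φ = arcsin(p_z) ≈ 48.93°, λ = atan2(p_y, p_x) ≈ 174.91°.

≈ 49°N, 175°E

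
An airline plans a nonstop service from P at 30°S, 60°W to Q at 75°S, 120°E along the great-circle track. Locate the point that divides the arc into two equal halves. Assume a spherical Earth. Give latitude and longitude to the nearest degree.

The haversine formula gives a central angle δ ≈ 1.309 rad (75.0°) between the endpoints.
Interpolate at f = 1/2 with slerp weights a = sin((1−f)δ)/sin δ ≈ 0.630, b = sin(fδ)/sin δ ≈ 0.630.
p = a·p₁ + b·p₂ ≈ (0.191, -0.331, -0.924); φ = arcsin(p_z) ≈ -67.50°, λ = atan2(p_y, p_x) ≈ -60.00°.

≈ 68°S, 60°W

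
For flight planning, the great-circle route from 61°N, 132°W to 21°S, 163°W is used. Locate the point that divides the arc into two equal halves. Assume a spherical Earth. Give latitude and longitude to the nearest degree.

From cos δ = sin φ₁ sin φ₂ + cos φ₁ cos φ₂ cos Δλ, the central angle is δ ≈ 1.496 rad (85.7°).
Interpolate at f = 1/2 with slerp weights a = sin((1−f)δ)/sin δ ≈ 0.682, b = sin(fδ)/sin δ ≈ 0.682.
p = a·p₁ + b·p₂ ≈ (-0.830, -0.432, 0.352); φ = arcsin(p_z) ≈ 20.62°, λ = atan2(p_y, p_x) ≈ -152.51°.

≈ 21°N, 153°W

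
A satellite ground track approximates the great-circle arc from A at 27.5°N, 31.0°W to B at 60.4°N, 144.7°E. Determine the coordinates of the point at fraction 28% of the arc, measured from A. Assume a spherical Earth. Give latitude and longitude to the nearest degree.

Convert each endpoint to a unit vector on the sphere (x = cos φ cos λ, y = cos φ sin λ, z = sin φ).
The central angle between the endpoints is δ = arccos(p₁·p₂) ≈ 1.606 rad (92.0°).
Interpolate at f = 0.28 with slerp weights a = sin((1−f)δ)/sin δ ≈ 0.916, b = sin(fδ)/sin δ ≈ 0.435.
p = a·p₁ + b·p₂ ≈ (0.521, -0.294, 0.801); φ = arcsin(p_z) ≈ 53.24°, λ = atan2(p_y, p_x) ≈ -29.46°.

≈ 53°N, 29°W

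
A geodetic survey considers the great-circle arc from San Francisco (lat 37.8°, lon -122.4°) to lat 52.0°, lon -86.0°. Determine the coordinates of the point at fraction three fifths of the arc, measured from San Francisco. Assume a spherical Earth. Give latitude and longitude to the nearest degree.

≈ lat 48°, lon -103°

Write both endpoints as unit vectors p₁, p₂ with components (cos φ cos λ, cos φ sin λ, sin φ).
The central angle between the endpoints is δ = arccos(p₁·p₂) ≈ 0.506 rad (29.0°).
Interpolate at f = 3/5 with slerp weights a = sin((1−f)δ)/sin δ ≈ 0.415, b = sin(fδ)/sin δ ≈ 0.617.
p = a·p₁ + b·p₂ ≈ (-0.149, -0.656, 0.740); φ = arcsin(p_z) ≈ 47.76°, λ = atan2(p_y, p_x) ≈ -102.81°.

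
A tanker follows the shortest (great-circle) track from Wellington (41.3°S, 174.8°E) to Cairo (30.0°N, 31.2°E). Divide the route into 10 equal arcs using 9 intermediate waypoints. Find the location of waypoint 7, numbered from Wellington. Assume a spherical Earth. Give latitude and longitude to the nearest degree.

The haversine formula gives a central angle δ ≈ 2.594 rad (148.6°) between the endpoints.
Interpolate at f = 7/10 with slerp weights a = sin((1−f)δ)/sin δ ≈ 1.348, b = sin(fδ)/sin δ ≈ 1.863.
p = a·p₁ + b·p₂ ≈ (0.372, 0.927, 0.042); φ = arcsin(p_z) ≈ 2.40°, λ = atan2(p_y, p_x) ≈ 68.17°.

≈ 2°N, 68°E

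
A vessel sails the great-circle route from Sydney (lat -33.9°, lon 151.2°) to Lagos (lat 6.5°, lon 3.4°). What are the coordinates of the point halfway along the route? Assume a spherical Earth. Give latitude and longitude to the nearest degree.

Convert each endpoint to a unit vector on the sphere (x = cos φ cos λ, y = cos φ sin λ, z = sin φ).
The central angle between the endpoints is δ = arccos(p₁·p₂) ≈ 2.436 rad (139.6°).
Interpolate at f = 1/2 with slerp weights a = sin((1−f)δ)/sin δ ≈ 1.446, b = sin(fδ)/sin δ ≈ 1.446.
p = a·p₁ + b·p₂ ≈ (0.383, 0.664, -0.643); φ = arcsin(p_z) ≈ -40.01°, λ = atan2(p_y, p_x) ≈ 60.04°.

≈ lat -40°, lon 60°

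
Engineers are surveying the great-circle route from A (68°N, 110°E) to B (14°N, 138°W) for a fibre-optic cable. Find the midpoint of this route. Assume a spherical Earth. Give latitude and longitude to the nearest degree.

Convert each endpoint to a unit vector on the sphere (x = cos φ cos λ, y = cos φ sin λ, z = sin φ).
The central angle between the endpoints is δ = arccos(p₁·p₂) ≈ 1.483 rad (84.9°).
Interpolate at f = 1/2 with slerp weights a = sin((1−f)δ)/sin δ ≈ 0.678, b = sin(fδ)/sin δ ≈ 0.678.
p = a·p₁ + b·p₂ ≈ (-0.576, -0.201, 0.792); φ = arcsin(p_z) ≈ 52.42°, λ = atan2(p_y, p_x) ≈ -160.71°.

≈ (52°N, 161°W)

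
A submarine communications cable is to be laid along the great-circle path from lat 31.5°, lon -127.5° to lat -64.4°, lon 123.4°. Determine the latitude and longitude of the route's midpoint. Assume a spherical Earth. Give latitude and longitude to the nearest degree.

≈ lat -25°, lon -157°

From cos δ = sin φ₁ sin φ₂ + cos φ₁ cos φ₂ cos Δλ, the central angle is δ ≈ 2.204 rad (126.3°).
Interpolate at f = 1/2 with slerp weights a = sin((1−f)δ)/sin δ ≈ 1.107, b = sin(fδ)/sin δ ≈ 1.107.
p = a·p₁ + b·p₂ ≈ (-0.838, -0.349, -0.420); φ = arcsin(p_z) ≈ -24.82°, λ = atan2(p_y, p_x) ≈ -157.36°.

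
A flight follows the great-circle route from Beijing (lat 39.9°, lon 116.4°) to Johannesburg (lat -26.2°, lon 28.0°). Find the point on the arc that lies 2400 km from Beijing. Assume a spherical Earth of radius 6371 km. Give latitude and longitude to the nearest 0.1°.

Convert each endpoint to a unit vector on the sphere (x = cos φ cos λ, y = cos φ sin λ, z = sin φ).
The central angle between the endpoints is δ = arccos(p₁·p₂) ≈ 1.838 rad (105.3°). The total great-circle distance is δ·R ≈ 1.838 × 6371 ≈ 11710 km, so the target fraction is f = 2400/11710 ≈ 0.205.
Interpolate at f ≈ 0.205 with slerp weights a = sin((1−f)δ)/sin δ ≈ 1.031, b = sin(fδ)/sin δ ≈ 0.381.
p = a·p₁ + b·p₂ ≈ (-0.049, 0.869, 0.493); φ = arcsin(p_z) ≈ 29.52°, λ = atan2(p_y, p_x) ≈ 93.25°.

≈ lat 29.5°, lon 93.3°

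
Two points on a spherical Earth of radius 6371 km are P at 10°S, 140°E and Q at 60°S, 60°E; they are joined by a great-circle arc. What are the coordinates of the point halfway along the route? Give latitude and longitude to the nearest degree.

Convert each endpoint to a unit vector on the sphere (x = cos φ cos λ, y = cos φ sin λ, z = sin φ).
The central angle between the endpoints is δ = arccos(p₁·p₂) ≈ 1.333 rad (76.4°).
Interpolate at f = 1/2 with slerp weights a = sin((1−f)δ)/sin δ ≈ 0.636, b = sin(fδ)/sin δ ≈ 0.636.
p = a·p₁ + b·p₂ ≈ (-0.321, 0.678, -0.661); φ = arcsin(p_z) ≈ -41.40°, λ = atan2(p_y, p_x) ≈ 115.32°.

≈ 41°S, 115°E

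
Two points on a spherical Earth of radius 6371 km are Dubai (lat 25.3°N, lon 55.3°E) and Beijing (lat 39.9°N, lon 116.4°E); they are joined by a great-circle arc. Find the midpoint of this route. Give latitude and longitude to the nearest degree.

≈ lat 37°N, lon 83°E

The haversine formula gives a central angle δ ≈ 0.916 rad (52.5°) between the endpoints.
Interpolate at f = 1/2 with slerp weights a = sin((1−f)δ)/sin δ ≈ 0.557, b = sin(fδ)/sin δ ≈ 0.557.
p = a·p₁ + b·p₂ ≈ (0.097, 0.797, 0.596); φ = arcsin(p_z) ≈ 36.57°, λ = atan2(p_y, p_x) ≈ 83.08°.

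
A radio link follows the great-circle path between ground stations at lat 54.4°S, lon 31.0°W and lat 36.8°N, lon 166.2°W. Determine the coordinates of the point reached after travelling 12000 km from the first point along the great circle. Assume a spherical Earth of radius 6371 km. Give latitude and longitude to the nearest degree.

Convert each endpoint to a unit vector on the sphere (x = cos φ cos λ, y = cos φ sin λ, z = sin φ).
The central angle between the endpoints is δ = arccos(p₁·p₂) ≈ 2.528 rad (144.9°). The total great-circle distance is δ·R ≈ 2.528 × 6371 ≈ 16108 km, so the target fraction is f = 12000/16108 ≈ 0.745.
Interpolate at f ≈ 0.745 with slerp weights a = sin((1−f)δ)/sin δ ≈ 1.044, b = sin(fδ)/sin δ ≈ 1.653.
p = a·p₁ + b·p₂ ≈ (-0.765, -0.629, 0.141); φ = arcsin(p_z) ≈ 8.11°, λ = atan2(p_y, p_x) ≈ -140.56°.

≈ lat 8°N, lon 141°W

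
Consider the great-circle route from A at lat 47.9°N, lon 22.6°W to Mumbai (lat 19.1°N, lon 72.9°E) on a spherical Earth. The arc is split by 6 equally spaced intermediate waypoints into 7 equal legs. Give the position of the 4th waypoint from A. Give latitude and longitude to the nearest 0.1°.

≈ lat 41.3°N, lon 42.5°E

The haversine formula gives a central angle δ ≈ 1.388 rad (79.5°) between the endpoints.
Interpolate at f = 4/7 with slerp weights a = sin((1−f)δ)/sin δ ≈ 0.570, b = sin(fδ)/sin δ ≈ 0.725.
p = a·p₁ + b·p₂ ≈ (0.554, 0.508, 0.660); φ = arcsin(p_z) ≈ 41.29°, λ = atan2(p_y, p_x) ≈ 42.50°.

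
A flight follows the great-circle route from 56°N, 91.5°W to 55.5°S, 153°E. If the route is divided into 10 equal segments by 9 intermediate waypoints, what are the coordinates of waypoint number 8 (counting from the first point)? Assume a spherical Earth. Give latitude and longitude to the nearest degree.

From cos δ = sin φ₁ sin φ₂ + cos φ₁ cos φ₂ cos Δλ, the central angle is δ ≈ 2.531 rad (145.0°).
Interpolate at f = 8/10 with slerp weights a = sin((1−f)δ)/sin δ ≈ 0.846, b = sin(fδ)/sin δ ≈ 1.568.
p = a·p₁ + b·p₂ ≈ (-0.804, -0.070, -0.591); φ = arcsin(p_z) ≈ -36.21°, λ = atan2(p_y, p_x) ≈ -175.03°.

≈ 36°S, 175°W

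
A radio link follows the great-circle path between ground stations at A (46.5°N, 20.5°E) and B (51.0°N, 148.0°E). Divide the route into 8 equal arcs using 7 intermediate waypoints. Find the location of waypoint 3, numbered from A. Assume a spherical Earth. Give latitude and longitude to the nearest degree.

≈ (66°N, 56°E)

Convert each endpoint to a unit vector on the sphere (x = cos φ cos λ, y = cos φ sin λ, z = sin φ).
The central angle between the endpoints is δ = arccos(p₁·p₂) ≈ 1.266 rad (72.5°).
Interpolate at f = 3/8 with slerp weights a = sin((1−f)δ)/sin δ ≈ 0.746, b = sin(fδ)/sin δ ≈ 0.479.
p = a·p₁ + b·p₂ ≈ (0.225, 0.340, 0.913); φ = arcsin(p_z) ≈ 65.96°, λ = atan2(p_y, p_x) ≈ 56.47°.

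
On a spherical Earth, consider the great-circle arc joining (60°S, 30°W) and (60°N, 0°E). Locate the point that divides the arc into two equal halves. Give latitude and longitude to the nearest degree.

Convert each endpoint to a unit vector on the sphere (x = cos φ cos λ, y = cos φ sin λ, z = sin φ).
The central angle between the endpoints is δ = arccos(p₁·p₂) ≈ 2.134 rad (122.2°).
Interpolate at f = 1/2 with slerp weights a = sin((1−f)δ)/sin δ ≈ 1.035, b = sin(fδ)/sin δ ≈ 1.035.
p = a·p₁ + b·p₂ ≈ (0.966, -0.259, 0.000); φ = arcsin(p_z) ≈ 0.00°, λ = atan2(p_y, p_x) ≈ -15.00°.

≈ (0°N, 15°W)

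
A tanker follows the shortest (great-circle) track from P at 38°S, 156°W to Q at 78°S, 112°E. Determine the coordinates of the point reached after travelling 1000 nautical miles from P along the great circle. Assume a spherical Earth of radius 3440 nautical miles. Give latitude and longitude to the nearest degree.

≈ 54°S, 163°W

From cos δ = sin φ₁ sin φ₂ + cos φ₁ cos φ₂ cos Δλ, the central angle is δ ≈ 0.932 rad (53.4°). The total great-circle distance is δ·R ≈ 0.932 × 3440 ≈ 3205 nmi, so the target fraction is f = 1000/3205 ≈ 0.312.
Interpolate at f ≈ 0.312 with slerp weights a = sin((1−f)δ)/sin δ ≈ 0.745, b = sin(fδ)/sin δ ≈ 0.357.
p = a·p₁ + b·p₂ ≈ (-0.564, -0.170, -0.808); φ = arcsin(p_z) ≈ -53.90°, λ = atan2(p_y, p_x) ≈ -163.23°.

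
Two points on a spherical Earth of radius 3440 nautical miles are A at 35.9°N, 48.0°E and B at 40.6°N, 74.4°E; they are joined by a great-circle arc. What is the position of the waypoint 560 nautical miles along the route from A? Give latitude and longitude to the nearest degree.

Convert each endpoint to a unit vector on the sphere (x = cos φ cos λ, y = cos φ sin λ, z = sin φ).
The central angle between the endpoints is δ = arccos(p₁·p₂) ≈ 0.370 rad (21.2°). The total great-circle distance is δ·R ≈ 0.370 × 3440 ≈ 1271 nmi, so the target fraction is f = 560/1271 ≈ 0.441.
Interpolate at f ≈ 0.441 with slerp weights a = sin((1−f)δ)/sin δ ≈ 0.568, b = sin(fδ)/sin δ ≈ 0.449.
p = a·p₁ + b·p₂ ≈ (0.400, 0.670, 0.625); φ = arcsin(p_z) ≈ 38.70°, λ = atan2(p_y, p_x) ≈ 59.19°.

≈ 39°N, 59°E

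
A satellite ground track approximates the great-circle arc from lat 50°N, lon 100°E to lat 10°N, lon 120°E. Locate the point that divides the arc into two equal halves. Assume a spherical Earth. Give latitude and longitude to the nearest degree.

Write both endpoints as unit vectors p₁, p₂ with components (cos φ cos λ, cos φ sin λ, sin φ).
The central angle between the endpoints is δ = arccos(p₁·p₂) ≈ 0.756 rad (43.3°).
Interpolate at f = 1/2 with slerp weights a = sin((1−f)δ)/sin δ ≈ 0.538, b = sin(fδ)/sin δ ≈ 0.538.
p = a·p₁ + b·p₂ ≈ (-0.325, 0.799, 0.505); φ = arcsin(p_z) ≈ 30.36°, λ = atan2(p_y, p_x) ≈ 112.12°.

≈ lat 30°N, lon 112°E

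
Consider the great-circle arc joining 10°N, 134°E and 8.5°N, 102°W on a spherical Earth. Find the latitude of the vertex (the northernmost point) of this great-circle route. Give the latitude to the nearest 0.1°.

The great circle lies in the plane with unit normal n̂ = (p₁ × p₂)/|p₁ × p₂|.
Here n̂_z ≈ +0.945; the vertex latitude is φ_max = arccos|n̂_z| ≈ 19.2°.
Check via Clairaut: cos φ_max = |cos φ₁| · sin C = cos(10.0°)·sin(73.6°) ≈ 0.945, again giving ≈ 19.2°.

≈ 19.2°N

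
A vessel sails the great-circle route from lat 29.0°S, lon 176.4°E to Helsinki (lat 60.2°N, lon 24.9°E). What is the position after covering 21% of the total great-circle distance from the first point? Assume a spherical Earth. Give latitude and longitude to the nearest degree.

≈ lat 1°S, lon 165°E

From cos δ = sin φ₁ sin φ₂ + cos φ₁ cos φ₂ cos Δλ, the central angle is δ ≈ 2.503 rad (143.4°).
Interpolate at f = 0.21 with slerp weights a = sin((1−f)δ)/sin δ ≈ 1.540, b = sin(fδ)/sin δ ≈ 0.841.
p = a·p₁ + b·p₂ ≈ (-0.965, 0.261, -0.017); φ = arcsin(p_z) ≈ -0.96°, λ = atan2(p_y, p_x) ≈ 164.89°.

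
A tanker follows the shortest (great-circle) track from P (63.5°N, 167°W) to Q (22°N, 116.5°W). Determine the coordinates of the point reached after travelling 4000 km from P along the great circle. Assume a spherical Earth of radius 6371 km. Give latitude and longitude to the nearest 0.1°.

Convert each endpoint to a unit vector on the sphere (x = cos φ cos λ, y = cos φ sin λ, z = sin φ).
The central angle between the endpoints is δ = arccos(p₁·p₂) ≈ 0.929 rad (53.2°). The total great-circle distance is δ·R ≈ 0.929 × 6371 ≈ 5921 km, so the target fraction is f = 4000/5921 ≈ 0.676.
Interpolate at f ≈ 0.676 with slerp weights a = sin((1−f)δ)/sin δ ≈ 0.371, b = sin(fδ)/sin δ ≈ 0.733.
p = a·p₁ + b·p₂ ≈ (-0.464, -0.646, 0.606); φ = arcsin(p_z) ≈ 37.32°, λ = atan2(p_y, p_x) ≈ -125.73°.

≈ (37.3°N, 125.7°W)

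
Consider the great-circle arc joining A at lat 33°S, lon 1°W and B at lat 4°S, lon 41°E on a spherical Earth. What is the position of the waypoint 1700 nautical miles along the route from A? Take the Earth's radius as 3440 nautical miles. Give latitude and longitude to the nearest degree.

Convert each endpoint to a unit vector on the sphere (x = cos φ cos λ, y = cos φ sin λ, z = sin φ).
The central angle between the endpoints is δ = arccos(p₁·p₂) ≈ 0.850 rad (48.7°). The total great-circle distance is δ·R ≈ 0.850 × 3440 ≈ 2925 nmi, so the target fraction is f = 1700/2925 ≈ 0.581.
Interpolate at f ≈ 0.581 with slerp weights a = sin((1−f)δ)/sin δ ≈ 0.464, b = sin(fδ)/sin δ ≈ 0.631.
p = a·p₁ + b·p₂ ≈ (0.864, 0.406, -0.297); φ = arcsin(p_z) ≈ -17.26°, λ = atan2(p_y, p_x) ≈ 25.18°.

≈ lat 17°S, lon 25°E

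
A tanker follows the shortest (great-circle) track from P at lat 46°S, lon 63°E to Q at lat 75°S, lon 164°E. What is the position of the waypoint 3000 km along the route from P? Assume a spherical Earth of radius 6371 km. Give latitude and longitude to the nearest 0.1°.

≈ lat 69.7°S, lon 89.2°E

From cos δ = sin φ₁ sin φ₂ + cos φ₁ cos φ₂ cos Δλ, the central angle is δ ≈ 0.849 rad (48.7°). The total great-circle distance is δ·R ≈ 0.849 × 6371 ≈ 5411 km, so the target fraction is f = 3000/5411 ≈ 0.554.
Interpolate at f ≈ 0.554 with slerp weights a = sin((1−f)δ)/sin δ ≈ 0.492, b = sin(fδ)/sin δ ≈ 0.604.
p = a·p₁ + b·p₂ ≈ (0.005, 0.348, -0.938); φ = arcsin(p_z) ≈ -69.65°, λ = atan2(p_y, p_x) ≈ 89.20°.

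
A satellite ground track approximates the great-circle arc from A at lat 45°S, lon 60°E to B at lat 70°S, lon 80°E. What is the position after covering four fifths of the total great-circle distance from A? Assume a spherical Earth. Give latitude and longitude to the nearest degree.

≈ lat 65°S, lon 73°E

Convert each endpoint to a unit vector on the sphere (x = cos φ cos λ, y = cos φ sin λ, z = sin φ).
The central angle between the endpoints is δ = arccos(p₁·p₂) ≈ 0.470 rad (26.9°).
Interpolate at f = 4/5 with slerp weights a = sin((1−f)δ)/sin δ ≈ 0.207, b = sin(fδ)/sin δ ≈ 0.811.
p = a·p₁ + b·p₂ ≈ (0.121, 0.400, -0.908); φ = arcsin(p_z) ≈ -65.29°, λ = atan2(p_y, p_x) ≈ 73.11°.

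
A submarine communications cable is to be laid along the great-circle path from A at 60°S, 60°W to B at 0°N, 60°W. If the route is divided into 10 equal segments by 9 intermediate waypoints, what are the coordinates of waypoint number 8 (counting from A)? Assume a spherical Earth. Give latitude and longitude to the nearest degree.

Write both endpoints as unit vectors p₁, p₂ with components (cos φ cos λ, cos φ sin λ, sin φ).
The central angle between the endpoints is δ = arccos(p₁·p₂) ≈ 1.047 rad (60.0°).
Interpolate at f = 8/10 with slerp weights a = sin((1−f)δ)/sin δ ≈ 0.240, b = sin(fδ)/sin δ ≈ 0.858.
p = a·p₁ + b·p₂ ≈ (0.489, -0.847, -0.208); φ = arcsin(p_z) ≈ -12.00°, λ = atan2(p_y, p_x) ≈ -60.00°.

≈ 12°S, 60°W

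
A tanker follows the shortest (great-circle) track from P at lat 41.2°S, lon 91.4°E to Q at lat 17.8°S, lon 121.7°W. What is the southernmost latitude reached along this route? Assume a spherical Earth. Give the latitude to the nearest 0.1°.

The great circle lies in the plane with unit normal n̂ = (p₁ × p₂)/|p₁ × p₂|.
Here n̂_z ≈ +0.427; the vertex latitude is φ_max = arccos|n̂_z| ≈ 64.7°.
Check via Clairaut: cos φ_max = |cos φ₁| · sin C = cos(41.2°)·sin(145.5°) ≈ 0.427, again giving ≈ 64.7°.

≈ 64.7°S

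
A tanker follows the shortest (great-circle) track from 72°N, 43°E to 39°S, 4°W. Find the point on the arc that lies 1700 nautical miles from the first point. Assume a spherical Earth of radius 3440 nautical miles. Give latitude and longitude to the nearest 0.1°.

≈ 46.4°N, 17.3°E

Write both endpoints as unit vectors p₁, p₂ with components (cos φ cos λ, cos φ sin λ, sin φ).
The central angle between the endpoints is δ = arccos(p₁·p₂) ≈ 2.021 rad (115.8°). The total great-circle distance is δ·R ≈ 2.021 × 3440 ≈ 6951 nmi, so the target fraction is f = 1700/6951 ≈ 0.245.
Interpolate at f ≈ 0.245 with slerp weights a = sin((1−f)δ)/sin δ ≈ 1.109, b = sin(fδ)/sin δ ≈ 0.527.
p = a·p₁ + b·p₂ ≈ (0.659, 0.205, 0.724); φ = arcsin(p_z) ≈ 46.35°, λ = atan2(p_y, p_x) ≈ 17.30°.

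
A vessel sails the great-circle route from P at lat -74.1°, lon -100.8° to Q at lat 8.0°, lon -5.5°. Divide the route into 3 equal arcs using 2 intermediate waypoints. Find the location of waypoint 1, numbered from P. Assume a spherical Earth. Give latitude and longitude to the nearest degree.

Write both endpoints as unit vectors p₁, p₂ with components (cos φ cos λ, cos φ sin λ, sin φ).
The central angle between the endpoints is δ = arccos(p₁·p₂) ≈ 1.730 rad (99.1°).
Interpolate at f = 1/3 with slerp weights a = sin((1−f)δ)/sin δ ≈ 0.926, b = sin(fδ)/sin δ ≈ 0.552.
p = a·p₁ + b·p₂ ≈ (0.497, -0.302, -0.814); φ = arcsin(p_z) ≈ -54.46°, λ = atan2(p_y, p_x) ≈ -31.26°.

≈ lat -54°, lon -31°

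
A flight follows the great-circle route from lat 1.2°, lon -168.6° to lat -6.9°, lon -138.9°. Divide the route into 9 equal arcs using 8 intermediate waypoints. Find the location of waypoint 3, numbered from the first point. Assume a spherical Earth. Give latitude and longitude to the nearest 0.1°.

Write both endpoints as unit vectors p₁, p₂ with components (cos φ cos λ, cos φ sin λ, sin φ).
The central angle between the endpoints is δ = arccos(p₁·p₂) ≈ 0.536 rad (30.7°).
Interpolate at f = 3/9 with slerp weights a = sin((1−f)δ)/sin δ ≈ 0.685, b = sin(fδ)/sin δ ≈ 0.348.
p = a·p₁ + b·p₂ ≈ (-0.932, -0.362, -0.027); φ = arcsin(p_z) ≈ -1.57°, λ = atan2(p_y, p_x) ≈ -158.74°.

≈ lat -1.6°, lon -158.7°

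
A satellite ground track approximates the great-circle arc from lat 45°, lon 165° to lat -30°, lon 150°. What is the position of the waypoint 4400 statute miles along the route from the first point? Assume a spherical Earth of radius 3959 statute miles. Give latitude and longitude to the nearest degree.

≈ lat -18°, lon 152°

Convert each endpoint to a unit vector on the sphere (x = cos φ cos λ, y = cos φ sin λ, z = sin φ).
The central angle between the endpoints is δ = arccos(p₁·p₂) ≈ 1.331 rad (76.2°). The total great-circle distance is δ·R ≈ 1.331 × 3959 ≈ 5268 mi, so the target fraction is f = 4400/5268 ≈ 0.835.
Interpolate at f ≈ 0.835 with slerp weights a = sin((1−f)δ)/sin δ ≈ 0.224, b = sin(fδ)/sin δ ≈ 0.923.
p = a·p₁ + b·p₂ ≈ (-0.845, 0.441, -0.303); φ = arcsin(p_z) ≈ -17.65°, λ = atan2(p_y, p_x) ≈ 152.46°.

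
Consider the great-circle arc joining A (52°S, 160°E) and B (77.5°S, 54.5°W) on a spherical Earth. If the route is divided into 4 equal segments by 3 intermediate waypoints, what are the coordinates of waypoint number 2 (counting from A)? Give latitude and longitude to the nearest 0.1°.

≈ (75.6°S, 175.7°E)

The haversine formula gives a central angle δ ≈ 0.851 rad (48.7°) between the endpoints.
Interpolate at f = 2/4 with slerp weights a = sin((1−f)δ)/sin δ ≈ 0.549, b = sin(fδ)/sin δ ≈ 0.549.
p = a·p₁ + b·p₂ ≈ (-0.249, 0.019, -0.968); φ = arcsin(p_z) ≈ -75.56°, λ = atan2(p_y, p_x) ≈ 175.66°.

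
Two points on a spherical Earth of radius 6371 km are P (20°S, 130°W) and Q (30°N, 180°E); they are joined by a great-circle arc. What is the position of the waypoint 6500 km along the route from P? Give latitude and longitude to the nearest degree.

≈ (23°N, 171°W)

The haversine formula gives a central angle δ ≈ 1.211 rad (69.4°) between the endpoints. The total great-circle distance is δ·R ≈ 1.211 × 6371 ≈ 7715 km, so the target fraction is f = 6500/7715 ≈ 0.842.
Interpolate at f ≈ 0.842 with slerp weights a = sin((1−f)δ)/sin δ ≈ 0.203, b = sin(fδ)/sin δ ≈ 0.911.
p = a·p₁ + b·p₂ ≈ (-0.911, -0.146, 0.386); φ = arcsin(p_z) ≈ 22.71°, λ = atan2(p_y, p_x) ≈ -170.91°.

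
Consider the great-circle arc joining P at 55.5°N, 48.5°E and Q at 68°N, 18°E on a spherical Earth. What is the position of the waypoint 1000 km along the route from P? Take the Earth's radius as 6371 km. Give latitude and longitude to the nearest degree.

Write both endpoints as unit vectors p₁, p₂ with components (cos φ cos λ, cos φ sin λ, sin φ).
The central angle between the endpoints is δ = arccos(p₁·p₂) ≈ 0.327 rad (18.7°). The total great-circle distance is δ·R ≈ 0.327 × 6371 ≈ 2085 km, so the target fraction is f = 1000/2085 ≈ 0.480.
Interpolate at f ≈ 0.480 with slerp weights a = sin((1−f)δ)/sin δ ≈ 0.527, b = sin(fδ)/sin δ ≈ 0.486.
p = a·p₁ + b·p₂ ≈ (0.371, 0.280, 0.885); φ = arcsin(p_z) ≈ 62.30°, λ = atan2(p_y, p_x) ≈ 37.03°.

≈ 62°N, 37°E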